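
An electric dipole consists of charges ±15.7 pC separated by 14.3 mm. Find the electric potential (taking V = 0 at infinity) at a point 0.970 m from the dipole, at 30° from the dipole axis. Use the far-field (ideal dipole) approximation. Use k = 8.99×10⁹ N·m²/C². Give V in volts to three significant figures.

V ≈ 0.00186 V

Dipole moment p = qd = (1.57×10⁻¹¹ C)(0.0143 m) = 2.245×10⁻¹³ C·m.
The dipole potential is V = kp cosθ / r².
V = (8.99×10⁹)(2.245×10⁻¹³)·cos30° / (0.970)² = 0.001858 V.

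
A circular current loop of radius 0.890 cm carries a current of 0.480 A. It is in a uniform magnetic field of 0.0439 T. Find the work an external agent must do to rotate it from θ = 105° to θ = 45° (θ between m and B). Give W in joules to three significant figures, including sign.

Magnetic moment m = IA = Iπa² = (0.480)·π·(0.00890)² = 1.194×10⁻⁴ A·m².
W_ext = ΔU = −mB cosθ₂ + mB cosθ₁ = mB(cosθ₁ − cosθ₂).
W = (1.194×10⁻⁴)(0.0439)·(cos105° − cos45°) = (5.242×10⁻⁶)·(-0.9659) = -5.063×10⁻⁶ J.

W ≈ -5.06×10⁻⁶ J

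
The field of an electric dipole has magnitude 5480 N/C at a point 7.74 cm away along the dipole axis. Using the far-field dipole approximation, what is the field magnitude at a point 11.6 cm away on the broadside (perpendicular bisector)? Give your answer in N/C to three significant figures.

E ≈ 814 N/C

Dipole fields scale as 1/r³ in the far field.
The axial field is twice the equatorial field at the same r, so the geometry factor is 1/2.
E₂ = E₁ · (1/2) · (r₁/r₂)³ = 5480 · 0.5 · (7.74/11.6)³.
(r₁/r₂)³ = (0.6672)³ = 0.2971.
E₂ ≈ 814.0 N/C.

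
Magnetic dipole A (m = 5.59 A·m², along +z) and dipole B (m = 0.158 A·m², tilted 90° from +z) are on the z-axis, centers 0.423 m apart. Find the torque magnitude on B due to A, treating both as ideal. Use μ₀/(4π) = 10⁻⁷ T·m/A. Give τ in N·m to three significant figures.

Dipole B is on the axis of dipole A, so B₁ there is axial: B₁ = (μ₀/4π)·2m₁/r³ along +z.
B₁ = 2(10⁻⁷)(5.59)/(0.423)³ = 1.477×10⁻⁵ T.
τ = m₂ B₁ sinθ.
τ = (0.158)(1.477×10⁻⁵)·sin90° = 2.334×10⁻⁶ N·m.

τ ≈ 2.33×10⁻⁶ N·m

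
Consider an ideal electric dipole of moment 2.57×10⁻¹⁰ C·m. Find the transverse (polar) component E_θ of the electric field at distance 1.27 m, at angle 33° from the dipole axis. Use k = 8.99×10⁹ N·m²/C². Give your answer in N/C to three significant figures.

E_θ ≈ 0.614 N/C

For a dipole, E_θ = (kp sinθ)/r³.
kp/r³ = (8.99×10⁹)(2.57×10⁻¹⁰)/(1.27)³ = 1.128 N/C.
E_θ = 1.128·sin33° = 0.6143 N/C.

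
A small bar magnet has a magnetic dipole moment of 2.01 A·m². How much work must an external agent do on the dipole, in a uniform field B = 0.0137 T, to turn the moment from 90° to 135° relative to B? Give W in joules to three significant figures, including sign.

W ≈ 0.0195 J

W_ext = ΔU = −mB cosθ₂ + mB cosθ₁ = mB(cosθ₁ − cosθ₂).
W = (2.01)(0.0137)·(cos90° − cos135°) = (0.02754)·(+0.7071) = 0.01947 J.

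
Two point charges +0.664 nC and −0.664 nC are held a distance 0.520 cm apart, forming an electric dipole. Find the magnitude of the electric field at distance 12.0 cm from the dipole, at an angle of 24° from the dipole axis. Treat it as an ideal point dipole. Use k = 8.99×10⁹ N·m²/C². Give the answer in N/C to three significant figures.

E ≈ 33.6 N/C

Dipole moment p = qd = (6.64×10⁻¹⁰ C)(0.00520 m) = 3.453×10⁻¹² C·m.
At angle θ the dipole field magnitude is E = (kp/r³)·√(1 + 3cos²θ).
kp/r³ = (8.99×10⁹)(3.453×10⁻¹²) / (0.120)³ = 17.96 N/C.
√(1 + 3cos²24°) = √(1 + 3·0.8346) = √3.5037 ≈ 1.8718.
E ≈ 17.96 × 1.872 = 33.63 N/C.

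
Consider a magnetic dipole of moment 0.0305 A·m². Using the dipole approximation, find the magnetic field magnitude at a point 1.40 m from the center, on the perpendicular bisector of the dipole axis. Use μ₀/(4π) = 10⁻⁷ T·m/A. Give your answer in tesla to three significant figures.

B ≈ 1.11×10⁻⁹ T

In the equatorial plane B = (μ₀/4π)·m/r³ (half the axial value).
B = (10⁻⁷)·(0.0305) / (1.40)³ = 1.112×10⁻⁹ T.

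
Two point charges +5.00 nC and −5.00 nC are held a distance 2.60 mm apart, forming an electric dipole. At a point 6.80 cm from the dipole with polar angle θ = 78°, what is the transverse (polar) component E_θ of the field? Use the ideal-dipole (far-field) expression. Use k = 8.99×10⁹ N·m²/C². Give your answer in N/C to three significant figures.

E_θ ≈ 364 N/C

Dipole moment p = qd = (5.00×10⁻⁹ C)(0.00260 m) = 1.30×10⁻¹¹ C·m.
For a dipole, E_θ = (kp sinθ)/r³.
kp/r³ = (8.99×10⁹)(1.30×10⁻¹¹)/(0.0680)³ = 371.7 N/C.
E_θ = 371.7·sin78° = 363.6 N/C.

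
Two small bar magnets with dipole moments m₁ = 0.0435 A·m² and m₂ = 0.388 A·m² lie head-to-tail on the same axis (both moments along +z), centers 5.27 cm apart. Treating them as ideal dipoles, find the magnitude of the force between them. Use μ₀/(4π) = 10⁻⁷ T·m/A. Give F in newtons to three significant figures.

F ≈ 0.00131 N

On-axis B of dipole 1: B = (μ₀/4π)·2m₁/r³. Force on dipole 2: F = m₂·dB/dr.
dB/dr = −(μ₀/4π)·6m₁/r⁴, so |F| = (μ₀/4π)·6m₁m₂/r⁴.
F = 6(10⁻⁷)(0.0435)(0.388)/(0.0527)⁴ = 0.001313 N.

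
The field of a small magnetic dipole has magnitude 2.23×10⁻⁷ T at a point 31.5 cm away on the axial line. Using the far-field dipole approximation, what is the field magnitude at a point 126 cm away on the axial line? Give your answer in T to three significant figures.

B ≈ 3.48×10⁻⁹ T

Dipole fields scale as 1/r³ in the far field; the geometry is the same at both points.
B₂ = B₁ · (r₁/r₂)³ = 2.23×10⁻⁷ · (31.5/126)³.
(r₁/r₂)³ = (0.25)³ = 0.01562.
B₂ ≈ 3.484×10⁻⁹ T.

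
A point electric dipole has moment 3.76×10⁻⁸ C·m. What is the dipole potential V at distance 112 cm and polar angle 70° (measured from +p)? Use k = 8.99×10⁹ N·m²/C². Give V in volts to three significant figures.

The dipole potential is V = kp cosθ / r².
V = (8.99×10⁹)(3.76×10⁻⁸)·cos70° / (1.12)² = 92.16 V.

V ≈ 92.2 V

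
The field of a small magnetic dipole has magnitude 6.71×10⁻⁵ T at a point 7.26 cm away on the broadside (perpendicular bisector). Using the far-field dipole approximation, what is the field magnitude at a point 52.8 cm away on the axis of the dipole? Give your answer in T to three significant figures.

B ≈ 3.49×10⁻⁷ T

Dipole fields scale as 1/r³ in the far field.
The axial field is twice the equatorial field at the same r, so the geometry factor is 2/1.
B₂ = B₁ · (2/1) · (r₁/r₂)³ = 6.71×10⁻⁵ · 2 · (7.26/52.8)³.
(r₁/r₂)³ = (0.1375)³ = 0.0026.
B₂ ≈ 3.489×10⁻⁷ T.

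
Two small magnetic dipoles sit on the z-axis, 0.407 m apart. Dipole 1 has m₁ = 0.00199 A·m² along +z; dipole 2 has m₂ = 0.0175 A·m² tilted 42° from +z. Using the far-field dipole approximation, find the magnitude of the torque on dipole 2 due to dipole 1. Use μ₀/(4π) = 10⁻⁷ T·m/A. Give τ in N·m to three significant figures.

τ ≈ 6.91×10⁻¹¹ N·m

Dipole B is on the axis of dipole A, so B₁ there is axial: B₁ = (μ₀/4π)·2m₁/r³ along +z.
B₁ = 2(10⁻⁷)(0.00199)/(0.407)³ = 5.903×10⁻⁹ T.
τ = m₂ B₁ sinθ.
τ = (0.0175)(5.903×10⁻⁹)·sin42° = 6.913×10⁻¹¹ N·m.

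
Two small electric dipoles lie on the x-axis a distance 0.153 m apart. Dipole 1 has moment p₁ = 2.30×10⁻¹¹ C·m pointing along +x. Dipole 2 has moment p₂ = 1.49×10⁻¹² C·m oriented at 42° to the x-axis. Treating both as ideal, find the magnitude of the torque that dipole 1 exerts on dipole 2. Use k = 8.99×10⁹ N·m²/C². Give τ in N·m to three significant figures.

The second dipole sits on the axis of the first, so the field there is axial: E₁ = 2kp₁/r³ along +x.
E₁ = 2(8.99×10⁹)(2.30×10⁻¹¹)/(0.153)³ = 115.5 N/C.
Torque on the second dipole: τ = p₂ E₁ sinθ.
τ = (1.49×10⁻¹²)(115.5)·sin42° = 1.151×10⁻¹⁰ N·m.

τ ≈ 1.15×10⁻¹⁰ N·m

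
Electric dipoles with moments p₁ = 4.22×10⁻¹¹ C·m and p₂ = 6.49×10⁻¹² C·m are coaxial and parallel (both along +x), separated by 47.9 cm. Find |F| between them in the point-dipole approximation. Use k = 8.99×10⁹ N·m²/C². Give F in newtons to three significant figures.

F ≈ 2.81×10⁻¹⁰ N

On-axis field of dipole 1 at distance r: E = 2kp₁/r³. Force on dipole 2 is F = p₂·dE/dr (gradient along axis).
dE/dr = −6kp₁/r⁴, so |F| = 6kp₁p₂/r⁴ (attractive for aligned moments).
F = 6(8.99×10⁹)(4.22×10⁻¹¹)(6.49×10⁻¹²)/(0.479)⁴ = 2.806×10⁻¹⁰ N.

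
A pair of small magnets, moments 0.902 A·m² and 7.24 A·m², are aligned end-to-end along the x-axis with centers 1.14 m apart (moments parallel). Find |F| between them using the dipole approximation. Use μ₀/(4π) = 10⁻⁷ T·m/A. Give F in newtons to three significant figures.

F ≈ 2.32×10⁻⁶ N

On-axis B of dipole 1: B = (μ₀/4π)·2m₁/r³. Force on dipole 2: F = m₂·dB/dr.
dB/dr = −(μ₀/4π)·6m₁/r⁴, so |F| = (μ₀/4π)·6m₁m₂/r⁴.
F = 6(10⁻⁷)(0.902)(7.24)/(1.14)⁴ = 2.320×10⁻⁶ N.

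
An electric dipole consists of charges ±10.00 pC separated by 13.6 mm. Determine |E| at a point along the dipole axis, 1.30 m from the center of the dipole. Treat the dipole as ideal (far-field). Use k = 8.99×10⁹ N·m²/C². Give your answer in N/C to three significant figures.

E ≈ 0.00111 N/C

Dipole moment p = qd = (1.00×10⁻¹¹ C)(0.0136 m) = 1.36×10⁻¹³ C·m.
On the dipole axis E = 2kp/r³.
E = 2·(8.99×10⁹)(1.36×10⁻¹³) / (1.30)³ = 0.001113 N/C.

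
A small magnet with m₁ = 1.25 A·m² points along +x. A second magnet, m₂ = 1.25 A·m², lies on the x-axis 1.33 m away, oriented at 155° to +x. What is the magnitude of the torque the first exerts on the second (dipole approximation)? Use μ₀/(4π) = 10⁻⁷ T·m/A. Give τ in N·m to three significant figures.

Dipole B is on the axis of dipole A, so B₁ there is axial: B₁ = (μ₀/4π)·2m₁/r³ along +x.
B₁ = 2(10⁻⁷)(1.25)/(1.33)³ = 1.063×10⁻⁷ T.
τ = m₂ B₁ sinθ.
τ = (1.25)(1.063×10⁻⁷)·sin155° = 5.614×10⁻⁸ N·m.

τ ≈ 5.61×10⁻⁸ N·m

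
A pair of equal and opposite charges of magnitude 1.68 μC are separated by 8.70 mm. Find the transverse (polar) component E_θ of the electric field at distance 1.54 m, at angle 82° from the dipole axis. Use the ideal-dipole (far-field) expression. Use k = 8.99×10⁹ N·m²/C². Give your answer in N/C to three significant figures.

E_θ ≈ 35.6 N/C

Dipole moment p = qd = (1.68×10⁻⁶ C)(0.00870 m) = 1.462×10⁻⁸ C·m.
For a dipole, E_θ = (kp sinθ)/r³.
kp/r³ = (8.99×10⁹)(1.462×10⁻⁸)/(1.54)³ = 35.99 N/C.
E_θ = 35.99·sin82° = 35.64 N/C.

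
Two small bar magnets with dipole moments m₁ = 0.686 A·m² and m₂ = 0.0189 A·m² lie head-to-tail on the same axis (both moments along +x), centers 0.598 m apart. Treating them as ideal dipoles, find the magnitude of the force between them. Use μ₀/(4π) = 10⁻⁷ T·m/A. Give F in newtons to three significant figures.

On-axis B of dipole 1: B = (μ₀/4π)·2m₁/r³. Force on dipole 2: F = m₂·dB/dr.
dB/dr = −(μ₀/4π)·6m₁/r⁴, so |F| = (μ₀/4π)·6m₁m₂/r⁴.
F = 6(10⁻⁷)(0.686)(0.0189)/(0.598)⁴ = 6.083×10⁻⁸ N.

F ≈ 6.08×10⁻⁸ N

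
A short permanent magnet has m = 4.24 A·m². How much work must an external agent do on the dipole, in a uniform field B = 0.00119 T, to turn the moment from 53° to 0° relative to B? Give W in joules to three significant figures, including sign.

W ≈ -0.00201 J

W_ext = ΔU = −mB cosθ₂ + mB cosθ₁ = mB(cosθ₁ − cosθ₂).
W = (4.24)(0.00119)·(cos53° − cos0°) = (0.005046)·(-0.3982) = -0.002009 J.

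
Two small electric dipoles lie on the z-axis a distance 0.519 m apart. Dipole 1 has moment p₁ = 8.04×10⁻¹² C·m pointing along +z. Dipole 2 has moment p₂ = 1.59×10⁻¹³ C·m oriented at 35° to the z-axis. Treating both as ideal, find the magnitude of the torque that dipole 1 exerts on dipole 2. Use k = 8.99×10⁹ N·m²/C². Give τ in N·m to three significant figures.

τ ≈ 9.43×10⁻¹⁴ N·m

The second dipole sits on the axis of the first, so the field there is axial: E₁ = 2kp₁/r³ along +z.
E₁ = 2(8.99×10⁹)(8.04×10⁻¹²)/(0.519)³ = 1.034 N/C.
Torque on the second dipole: τ = p₂ E₁ sinθ.
τ = (1.59×10⁻¹³)(1.034)·sin35° = 9.430×10⁻¹⁴ N·m.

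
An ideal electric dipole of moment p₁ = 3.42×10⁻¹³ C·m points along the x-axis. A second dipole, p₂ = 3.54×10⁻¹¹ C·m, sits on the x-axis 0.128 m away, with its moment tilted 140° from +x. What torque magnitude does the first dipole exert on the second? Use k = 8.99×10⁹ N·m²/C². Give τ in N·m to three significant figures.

τ ≈ 6.67×10⁻¹¹ N·m

The second dipole sits on the axis of the first, so the field there is axial: E₁ = 2kp₁/r³ along +x.
E₁ = 2(8.99×10⁹)(3.42×10⁻¹³)/(0.128)³ = 2.932 N/C.
Torque on the second dipole: τ = p₂ E₁ sinθ.
τ = (3.54×10⁻¹¹)(2.932)·sin140° = 6.672×10⁻¹¹ N·m.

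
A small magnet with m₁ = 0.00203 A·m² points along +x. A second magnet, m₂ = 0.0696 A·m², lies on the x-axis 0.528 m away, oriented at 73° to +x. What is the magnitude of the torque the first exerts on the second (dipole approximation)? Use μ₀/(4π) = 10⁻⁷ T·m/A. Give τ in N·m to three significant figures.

Dipole B is on the axis of dipole A, so B₁ there is axial: B₁ = (μ₀/4π)·2m₁/r³ along +x.
B₁ = 2(10⁻⁷)(0.00203)/(0.528)³ = 2.758×10⁻⁹ T.
τ = m₂ B₁ sinθ.
τ = (0.0696)(2.758×10⁻⁹)·sin73° = 1.836×10⁻¹⁰ N·m.

τ ≈ 1.84×10⁻¹⁰ N·m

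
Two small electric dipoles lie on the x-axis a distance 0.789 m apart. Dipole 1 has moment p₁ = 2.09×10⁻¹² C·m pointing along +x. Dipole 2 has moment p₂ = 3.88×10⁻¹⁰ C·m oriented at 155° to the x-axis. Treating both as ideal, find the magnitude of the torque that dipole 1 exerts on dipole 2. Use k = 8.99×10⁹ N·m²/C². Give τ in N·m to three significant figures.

τ ≈ 1.25×10⁻¹¹ N·m

The second dipole sits on the axis of the first, so the field there is axial: E₁ = 2kp₁/r³ along +x.
E₁ = 2(8.99×10⁹)(2.09×10⁻¹²)/(0.789)³ = 0.07651 N/C.
Torque on the second dipole: τ = p₂ E₁ sinθ.
τ = (3.88×10⁻¹⁰)(0.07651)·sin155° = 1.255×10⁻¹¹ N·m.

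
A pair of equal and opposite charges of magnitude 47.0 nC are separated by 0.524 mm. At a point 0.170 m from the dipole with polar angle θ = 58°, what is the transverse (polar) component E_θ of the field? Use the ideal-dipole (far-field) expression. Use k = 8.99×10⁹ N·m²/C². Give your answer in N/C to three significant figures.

Dipole moment p = qd = (4.70×10⁻⁸ C)(5.24×10⁻⁴ m) = 2.463×10⁻¹¹ C·m.
For a dipole, E_θ = (kp sinθ)/r³.
kp/r³ = (8.99×10⁹)(2.463×10⁻¹¹)/(0.170)³ = 45.07 N/C.
E_θ = 45.07·sin58° = 38.22 N/C.

E_θ ≈ 38.2 N/C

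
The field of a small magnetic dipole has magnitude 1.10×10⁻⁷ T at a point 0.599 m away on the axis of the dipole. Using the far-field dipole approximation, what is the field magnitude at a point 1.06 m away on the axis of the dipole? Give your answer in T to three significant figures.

B ≈ 1.98×10⁻⁸ T

Dipole fields scale as 1/r³ in the far field; the geometry is the same at both points.
B₂ = B₁ · (r₁/r₂)³ = 1.10×10⁻⁷ · (0.599/1.06)³.
(r₁/r₂)³ = (0.5651)³ = 0.1805.
B₂ ≈ 1.985×10⁻⁸ T.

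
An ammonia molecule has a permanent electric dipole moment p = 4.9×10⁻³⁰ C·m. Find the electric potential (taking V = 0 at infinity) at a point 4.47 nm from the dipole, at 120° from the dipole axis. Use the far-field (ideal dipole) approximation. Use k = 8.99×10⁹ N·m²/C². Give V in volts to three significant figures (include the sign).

The dipole potential is V = kp cosθ / r².
V = (8.99×10⁹)(4.90×10⁻³⁰)·cos120° / (4.47×10⁻⁹)² = -0.001102 V.

V ≈ -0.00110 V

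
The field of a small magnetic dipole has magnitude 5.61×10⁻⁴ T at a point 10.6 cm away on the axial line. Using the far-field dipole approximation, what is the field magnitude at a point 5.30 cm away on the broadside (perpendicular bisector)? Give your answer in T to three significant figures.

Dipole fields scale as 1/r³ in the far field.
The axial field is twice the equatorial field at the same r, so the geometry factor is 1/2.
B₂ = B₁ · (1/2) · (r₁/r₂)³ = 5.61×10⁻⁴ · 0.5 · (10.6/5.30)³.
(r₁/r₂)³ = (2)³ = 8.
B₂ ≈ 0.002244 T.

B ≈ 0.00224 T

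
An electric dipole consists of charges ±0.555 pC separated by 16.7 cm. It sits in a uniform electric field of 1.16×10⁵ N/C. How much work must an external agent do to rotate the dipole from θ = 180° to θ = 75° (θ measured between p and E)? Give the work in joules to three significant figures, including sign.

Dipole moment p = qd = (5.55×10⁻¹³ C)(0.167 m) = 9.269×10⁻¹⁴ C·m.
W_ext = ΔU = U(θ₂) − U(θ₁) = −pE cosθ₂ − (−pE cosθ₁) = pE(cosθ₁ − cosθ₂).
W = (9.269×10⁻¹⁴)(1.16×10⁵)·(cos180° − cos75°) = (1.075×10⁻⁸)·(-1.2588) = -1.353×10⁻⁸ J.

W ≈ -1.35×10⁻⁸ J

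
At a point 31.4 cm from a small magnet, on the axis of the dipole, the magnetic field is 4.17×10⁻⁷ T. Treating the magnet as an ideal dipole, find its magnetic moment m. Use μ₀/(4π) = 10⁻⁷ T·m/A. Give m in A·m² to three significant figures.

m ≈ 0.0645 A·m²

On axis B = (μ₀/4π)·2m/r³, so m = Br³·4π/(μ₀·2).
m = (4.17×10⁻⁷)·(0.314)³ / (2·10⁻⁷) = 0.06455 A·m².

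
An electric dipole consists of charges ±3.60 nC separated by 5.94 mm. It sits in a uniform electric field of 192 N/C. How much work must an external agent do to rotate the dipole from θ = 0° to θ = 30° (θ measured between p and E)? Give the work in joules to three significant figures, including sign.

W ≈ 5.50×10⁻¹⁰ J

Dipole moment p = qd = (3.60×10⁻⁹ C)(0.00594 m) = 2.138×10⁻¹¹ C·m.
W_ext = ΔU = U(θ₂) − U(θ₁) = −pE cosθ₂ − (−pE cosθ₁) = pE(cosθ₁ − cosθ₂).
W = (2.138×10⁻¹¹)(192)·(cos0° − cos30°) = (4.105×10⁻⁹)·(+0.1340) = 5.500×10⁻¹⁰ J.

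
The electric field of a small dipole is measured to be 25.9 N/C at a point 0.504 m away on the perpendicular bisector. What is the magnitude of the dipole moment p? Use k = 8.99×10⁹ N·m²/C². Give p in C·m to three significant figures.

In the equatorial plane E = kp/r³, so p = Er³/(k).
p = (25.9)·(0.504)³ / (8.99×10⁹) = 3.688×10⁻¹⁰ C·m.

p ≈ 3.69×10⁻¹⁰ C·m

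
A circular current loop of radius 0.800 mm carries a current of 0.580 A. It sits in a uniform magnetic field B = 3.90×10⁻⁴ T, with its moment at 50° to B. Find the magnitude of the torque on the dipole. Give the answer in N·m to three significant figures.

τ ≈ 3.48×10⁻¹⁰ N·m

Magnetic moment m = IA = Iπa² = (0.580)·π·(8.00×10⁻⁴)² = 1.166×10⁻⁶ A·m².
Torque on a magnetic dipole: τ = mB sinθ.
τ = (1.166×10⁻⁶)(3.90×10⁻⁴)·sin50° = 3.484×10⁻¹⁰ N·m.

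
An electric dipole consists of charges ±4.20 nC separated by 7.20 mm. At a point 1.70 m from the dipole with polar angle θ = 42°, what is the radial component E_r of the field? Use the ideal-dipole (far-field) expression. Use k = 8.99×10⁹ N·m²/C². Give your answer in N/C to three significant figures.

Dipole moment p = qd = (4.20×10⁻⁹ C)(0.00720 m) = 3.024×10⁻¹¹ C·m.
For a dipole, E_r = (2kp cosθ)/r³.
kp/r³ = (8.99×10⁹)(3.024×10⁻¹¹)/(1.70)³ = 0.05533 N/C.
E_r = 2·0.05533·cos42° = 0.08224 N/C.

E_r ≈ 0.0822 N/C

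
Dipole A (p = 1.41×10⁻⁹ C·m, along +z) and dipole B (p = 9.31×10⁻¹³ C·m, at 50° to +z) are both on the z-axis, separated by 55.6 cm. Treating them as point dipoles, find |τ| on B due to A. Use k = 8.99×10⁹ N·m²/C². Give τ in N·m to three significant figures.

τ ≈ 1.05×10⁻¹⁰ N·m

The second dipole sits on the axis of the first, so the field there is axial: E₁ = 2kp₁/r³ along +z.
E₁ = 2(8.99×10⁹)(1.41×10⁻⁹)/(0.556)³ = 147.5 N/C.
Torque on the second dipole: τ = p₂ E₁ sinθ.
τ = (9.31×10⁻¹³)(147.5)·sin50° = 1.052×10⁻¹⁰ N·m.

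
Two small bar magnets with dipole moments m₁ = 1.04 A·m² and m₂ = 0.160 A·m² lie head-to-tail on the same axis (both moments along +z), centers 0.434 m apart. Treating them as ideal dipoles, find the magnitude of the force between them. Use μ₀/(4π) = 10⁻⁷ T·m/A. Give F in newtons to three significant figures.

On-axis B of dipole 1: B = (μ₀/4π)·2m₁/r³. Force on dipole 2: F = m₂·dB/dr.
dB/dr = −(μ₀/4π)·6m₁/r⁴, so |F| = (μ₀/4π)·6m₁m₂/r⁴.
F = 6(10⁻⁷)(1.04)(0.160)/(0.434)⁴ = 2.814×10⁻⁶ N.

F ≈ 2.81×10⁻⁶ N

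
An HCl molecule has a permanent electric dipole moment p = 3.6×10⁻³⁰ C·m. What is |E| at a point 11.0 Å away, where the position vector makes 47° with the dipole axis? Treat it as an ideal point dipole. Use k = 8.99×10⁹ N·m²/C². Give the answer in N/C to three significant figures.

At angle θ the dipole field magnitude is E = (kp/r³)·√(1 + 3cos²θ).
kp/r³ = (8.99×10⁹)(3.60×10⁻³⁰) / (1.10×10⁻⁹)³ = 2.432×10⁷ N/C.
√(1 + 3cos²47°) = √(1 + 3·0.4651) = √2.3954 ≈ 1.5477.
E ≈ 2.432×10⁷ × 1.548 = 3.763×10⁷ N/C.

E ≈ 3.76×10⁷ N/C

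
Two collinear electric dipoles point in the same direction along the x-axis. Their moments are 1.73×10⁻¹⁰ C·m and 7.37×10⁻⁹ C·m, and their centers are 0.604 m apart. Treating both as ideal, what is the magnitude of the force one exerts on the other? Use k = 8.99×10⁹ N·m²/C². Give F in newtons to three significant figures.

F ≈ 5.17×10⁻⁷ N

On-axis field of dipole 1 at distance r: E = 2kp₁/r³. Force on dipole 2 is F = p₂·dE/dr (gradient along axis).
dE/dr = −6kp₁/r⁴, so |F| = 6kp₁p₂/r⁴ (attractive for aligned moments).
F = 6(8.99×10⁹)(1.73×10⁻¹⁰)(7.37×10⁻⁹)/(0.604)⁴ = 5.167×10⁻⁷ N.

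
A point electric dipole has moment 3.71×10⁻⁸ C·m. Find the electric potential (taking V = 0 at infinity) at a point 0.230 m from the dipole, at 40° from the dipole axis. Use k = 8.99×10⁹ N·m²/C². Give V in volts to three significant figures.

V ≈ 4830 V

The dipole potential is V = kp cosθ / r².
V = (8.99×10⁹)(3.71×10⁻⁸)·cos40° / (0.230)² = 4830 V.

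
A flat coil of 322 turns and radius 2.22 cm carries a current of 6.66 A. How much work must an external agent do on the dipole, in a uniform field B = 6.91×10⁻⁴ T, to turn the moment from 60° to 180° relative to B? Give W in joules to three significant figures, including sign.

m = NIA = NIπa² = 322·(6.66)·π·(0.0222)² = 3.32 A·m².
W_ext = ΔU = −mB cosθ₂ + mB cosθ₁ = mB(cosθ₁ − cosθ₂).
W = (3.32)(6.91×10⁻⁴)·(cos60° − cos180°) = (0.002294)·(+1.5000) = 0.003441 J.

W ≈ 0.00344 J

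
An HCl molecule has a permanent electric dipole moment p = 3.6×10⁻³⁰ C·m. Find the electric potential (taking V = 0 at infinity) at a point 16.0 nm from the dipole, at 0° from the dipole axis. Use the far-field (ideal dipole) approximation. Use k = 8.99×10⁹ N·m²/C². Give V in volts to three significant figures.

V ≈ 1.26×10⁻⁴ V

The dipole potential is V = kp cosθ / r².
V = (8.99×10⁹)(3.60×10⁻³⁰)·cos0° / (1.60×10⁻⁸)² = 1.264×10⁻⁴ V.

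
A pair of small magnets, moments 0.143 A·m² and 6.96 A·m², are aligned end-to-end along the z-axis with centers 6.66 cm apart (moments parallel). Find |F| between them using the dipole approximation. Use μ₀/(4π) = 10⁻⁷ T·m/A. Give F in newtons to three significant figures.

F ≈ 0.0304 N

On-axis B of dipole 1: B = (μ₀/4π)·2m₁/r³. Force on dipole 2: F = m₂·dB/dr.
dB/dr = −(μ₀/4π)·6m₁/r⁴, so |F| = (μ₀/4π)·6m₁m₂/r⁴.
F = 6(10⁻⁷)(0.143)(6.96)/(0.0666)⁴ = 0.03035 N.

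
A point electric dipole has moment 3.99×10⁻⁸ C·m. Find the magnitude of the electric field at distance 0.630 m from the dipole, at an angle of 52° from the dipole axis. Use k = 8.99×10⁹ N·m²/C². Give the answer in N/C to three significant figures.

E ≈ 2100 N/C

At angle θ the dipole field magnitude is E = (kp/r³)·√(1 + 3cos²θ).
kp/r³ = (8.99×10⁹)(3.99×10⁻⁸) / (0.630)³ = 1435 N/C.
√(1 + 3cos²52°) = √(1 + 3·0.3790) = √2.1371 ≈ 1.4619.
E ≈ 1435 × 1.462 = 2097 N/C.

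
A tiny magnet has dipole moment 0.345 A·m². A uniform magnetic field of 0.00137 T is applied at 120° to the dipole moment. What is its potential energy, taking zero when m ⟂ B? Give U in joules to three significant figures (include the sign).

U ≈ 2.36×10⁻⁴ J

U = −m·B = −mB cosθ.
U = −(0.345)(0.00137)·cos120° = 2.363×10⁻⁴ J.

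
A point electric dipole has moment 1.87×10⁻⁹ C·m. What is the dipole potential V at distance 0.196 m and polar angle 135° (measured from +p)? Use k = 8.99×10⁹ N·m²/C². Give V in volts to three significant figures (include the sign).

V ≈ -309 V

The dipole potential is V = kp cosθ / r².
V = (8.99×10⁹)(1.87×10⁻⁹)·cos135° / (0.196)² = -309.4 V.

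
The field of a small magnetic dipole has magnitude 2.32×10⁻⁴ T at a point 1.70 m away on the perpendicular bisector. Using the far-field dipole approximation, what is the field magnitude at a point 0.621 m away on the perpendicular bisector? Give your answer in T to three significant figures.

Dipole fields scale as 1/r³ in the far field; the geometry is the same at both points.
B₂ = B₁ · (r₁/r₂)³ = 2.32×10⁻⁴ · (1.70/0.621)³.
(r₁/r₂)³ = (2.738)³ = 20.52.
B₂ ≈ 0.004759 T.

B ≈ 0.00476 T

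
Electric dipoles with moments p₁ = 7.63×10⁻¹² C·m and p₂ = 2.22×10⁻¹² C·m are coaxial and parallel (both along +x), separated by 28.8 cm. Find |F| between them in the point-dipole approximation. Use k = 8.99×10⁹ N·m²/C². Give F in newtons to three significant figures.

F ≈ 1.33×10⁻¹⁰ N

On-axis field of dipole 1 at distance r: E = 2kp₁/r³. Force on dipole 2 is F = p₂·dE/dr (gradient along axis).
dE/dr = −6kp₁/r⁴, so |F| = 6kp₁p₂/r⁴ (attractive for aligned moments).
F = 6(8.99×10⁹)(7.63×10⁻¹²)(2.22×10⁻¹²)/(0.288)⁴ = 1.328×10⁻¹⁰ N.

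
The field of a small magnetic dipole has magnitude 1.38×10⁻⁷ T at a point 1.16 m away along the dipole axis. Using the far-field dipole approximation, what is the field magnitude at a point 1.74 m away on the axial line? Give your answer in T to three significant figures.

Dipole fields scale as 1/r³ in the far field; the geometry is the same at both points.
B₂ = B₁ · (r₁/r₂)³ = 1.38×10⁻⁷ · (1.16/1.74)³.
(r₁/r₂)³ = (0.6667)³ = 0.2963.
B₂ ≈ 4.089×10⁻⁸ T.

B ≈ 4.09×10⁻⁸ T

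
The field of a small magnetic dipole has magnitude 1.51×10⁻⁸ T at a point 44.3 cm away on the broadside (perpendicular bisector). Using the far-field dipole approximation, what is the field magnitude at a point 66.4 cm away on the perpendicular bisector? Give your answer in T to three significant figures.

Dipole fields scale as 1/r³ in the far field; the geometry is the same at both points.
B₂ = B₁ · (r₁/r₂)³ = 1.51×10⁻⁸ · (44.3/66.4)³.
(r₁/r₂)³ = (0.6672)³ = 0.297.
B₂ ≈ 4.484×10⁻⁹ T.

B ≈ 4.48×10⁻⁹ T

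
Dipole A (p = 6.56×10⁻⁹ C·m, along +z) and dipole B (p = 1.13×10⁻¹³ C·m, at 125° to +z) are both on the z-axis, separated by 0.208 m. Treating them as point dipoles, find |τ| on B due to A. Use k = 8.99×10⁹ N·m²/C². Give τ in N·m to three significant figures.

τ ≈ 1.21×10⁻⁹ N·m

The second dipole sits on the axis of the first, so the field there is axial: E₁ = 2kp₁/r³ along +z.
E₁ = 2(8.99×10⁹)(6.56×10⁻⁹)/(0.208)³ = 1.311×10⁴ N/C.
Torque on the second dipole: τ = p₂ E₁ sinθ.
τ = (1.13×10⁻¹³)(1.311×10⁴)·sin125° = 1.213×10⁻⁹ N·m.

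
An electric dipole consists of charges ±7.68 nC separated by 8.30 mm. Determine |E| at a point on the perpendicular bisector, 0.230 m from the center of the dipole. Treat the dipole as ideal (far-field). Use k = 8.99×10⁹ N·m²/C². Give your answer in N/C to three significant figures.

Dipole moment p = qd = (7.68×10⁻⁹ C)(0.00830 m) = 6.374×10⁻¹¹ C·m.
On the perpendicular bisector E = kp/r³ (half the axial value at the same distance).
E = (8.99×10⁹)(6.374×10⁻¹¹) / (0.230)³ = 47.10 N/C.

E ≈ 47.1 N/C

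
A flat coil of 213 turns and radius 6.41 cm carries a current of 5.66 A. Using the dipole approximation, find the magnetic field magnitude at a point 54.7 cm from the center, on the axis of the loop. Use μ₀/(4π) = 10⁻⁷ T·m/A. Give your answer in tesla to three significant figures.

B ≈ 1.90×10⁻⁵ T

m = NIA = NIπa² = 213·(5.66)·π·(0.0641)² = 15.56 A·m².
On axis B = (μ₀/4π)·2m/r³.
B = 2·(10⁻⁷)·(15.56) / (0.547)³ = 1.901×10⁻⁵ T.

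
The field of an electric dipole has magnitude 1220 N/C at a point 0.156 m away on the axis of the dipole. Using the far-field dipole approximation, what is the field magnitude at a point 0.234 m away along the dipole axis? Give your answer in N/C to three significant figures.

Dipole fields scale as 1/r³ in the far field; the geometry is the same at both points.
E₂ = E₁ · (r₁/r₂)³ = 1220 · (0.156/0.234)³.
(r₁/r₂)³ = (0.6667)³ = 0.2963.
E₂ ≈ 361.5 N/C.

E ≈ 361 N/C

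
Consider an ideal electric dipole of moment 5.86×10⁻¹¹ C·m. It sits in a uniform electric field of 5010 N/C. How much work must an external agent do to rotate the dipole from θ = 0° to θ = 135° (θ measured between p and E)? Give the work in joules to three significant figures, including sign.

W ≈ 5.01×10⁻⁷ J

W_ext = ΔU = U(θ₂) − U(θ₁) = −pE cosθ₂ − (−pE cosθ₁) = pE(cosθ₁ − cosθ₂).
W = (5.86×10⁻¹¹)(5010)·(cos0° − cos135°) = (2.936×10⁻⁷)·(+1.7071) = 5.012×10⁻⁷ J.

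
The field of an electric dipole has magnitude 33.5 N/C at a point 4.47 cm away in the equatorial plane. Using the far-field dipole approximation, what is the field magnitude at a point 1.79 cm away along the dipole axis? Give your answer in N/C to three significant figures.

Dipole fields scale as 1/r³ in the far field.
The axial field is twice the equatorial field at the same r, so the geometry factor is 2/1.
E₂ = E₁ · (2/1) · (r₁/r₂)³ = 33.5 · 2 · (4.47/1.79)³.
(r₁/r₂)³ = (2.497)³ = 15.57.
E₂ ≈ 1043 N/C.

E ≈ 1040 N/C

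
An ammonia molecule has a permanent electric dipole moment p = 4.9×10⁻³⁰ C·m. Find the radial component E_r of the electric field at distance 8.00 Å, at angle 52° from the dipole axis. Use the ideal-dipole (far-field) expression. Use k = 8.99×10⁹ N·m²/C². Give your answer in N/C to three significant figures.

For a dipole, E_r = (2kp cosθ)/r³.
kp/r³ = (8.99×10⁹)(4.90×10⁻³⁰)/(8.00×10⁻¹⁰)³ = 8.604×10⁷ N/C.
E_r = 2·8.604×10⁷·cos52° = 1.059×10⁸ N/C.

E_r ≈ 1.06×10⁸ N/C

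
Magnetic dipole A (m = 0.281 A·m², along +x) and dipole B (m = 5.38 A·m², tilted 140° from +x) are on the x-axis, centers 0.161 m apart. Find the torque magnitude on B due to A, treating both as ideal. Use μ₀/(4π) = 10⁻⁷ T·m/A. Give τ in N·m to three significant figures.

τ ≈ 4.66×10⁻⁵ N·m

Dipole B is on the axis of dipole A, so B₁ there is axial: B₁ = (μ₀/4π)·2m₁/r³ along +x.
B₁ = 2(10⁻⁷)(0.281)/(0.161)³ = 1.347×10⁻⁵ T.
τ = m₂ B₁ sinθ.
τ = (5.38)(1.347×10⁻⁵)·sin140° = 4.657×10⁻⁵ N·m.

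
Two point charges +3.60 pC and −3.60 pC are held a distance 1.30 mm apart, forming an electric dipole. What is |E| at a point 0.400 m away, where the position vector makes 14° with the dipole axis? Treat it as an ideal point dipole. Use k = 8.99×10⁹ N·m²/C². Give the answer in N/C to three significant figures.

Dipole moment p = qd = (3.60×10⁻¹² C)(0.00130 m) = 4.68×10⁻¹⁵ C·m.
At angle θ the dipole field magnitude is E = (kp/r³)·√(1 + 3cos²θ).
kp/r³ = (8.99×10⁹)(4.68×10⁻¹⁵) / (0.400)³ = 6.574×10⁻⁴ N/C.
√(1 + 3cos²14°) = √(1 + 3·0.9415) = √3.8244 ≈ 1.9556.
E ≈ 6.574×10⁻⁴ × 1.956 = 0.001286 N/C.

E ≈ 0.00129 N/C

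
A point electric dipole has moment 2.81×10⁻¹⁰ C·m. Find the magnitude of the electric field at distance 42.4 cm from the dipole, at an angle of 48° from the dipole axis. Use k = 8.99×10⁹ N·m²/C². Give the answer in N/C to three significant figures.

At angle θ the dipole field magnitude is E = (kp/r³)·√(1 + 3cos²θ).
kp/r³ = (8.99×10⁹)(2.81×10⁻¹⁰) / (0.424)³ = 33.14 N/C.
√(1 + 3cos²48°) = √(1 + 3·0.4477) = √2.3432 ≈ 1.5308.
E ≈ 33.14 × 1.531 = 50.73 N/C.

E ≈ 50.7 N/C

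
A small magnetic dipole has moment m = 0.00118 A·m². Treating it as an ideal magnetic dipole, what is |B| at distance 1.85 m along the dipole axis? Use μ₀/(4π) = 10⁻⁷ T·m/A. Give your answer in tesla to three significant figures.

On axis B = (μ₀/4π)·2m/r³.
B = 2·(10⁻⁷)·(0.00118) / (1.85)³ = 3.727×10⁻¹¹ T.

B ≈ 3.73×10⁻¹¹ T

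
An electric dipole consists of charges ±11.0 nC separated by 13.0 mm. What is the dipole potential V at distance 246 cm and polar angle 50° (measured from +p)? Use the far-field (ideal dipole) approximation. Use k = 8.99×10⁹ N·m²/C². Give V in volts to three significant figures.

Dipole moment p = qd = (1.10×10⁻⁸ C)(0.0130 m) = 1.43×10⁻¹⁰ C·m.
The dipole potential is V = kp cosθ / r².
V = (8.99×10⁹)(1.43×10⁻¹⁰)·cos50° / (2.46)² = 0.1366 V.

V ≈ 0.137 V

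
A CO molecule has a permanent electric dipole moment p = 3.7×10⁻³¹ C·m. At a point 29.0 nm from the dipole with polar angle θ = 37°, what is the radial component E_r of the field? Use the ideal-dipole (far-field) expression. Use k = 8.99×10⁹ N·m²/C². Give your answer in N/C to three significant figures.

E_r ≈ 218 N/C

For a dipole, E_r = (2kp cosθ)/r³.
kp/r³ = (8.99×10⁹)(3.70×10⁻³¹)/(2.90×10⁻⁸)³ = 136.4 N/C.
E_r = 2·136.4·cos37° = 217.8 N/C.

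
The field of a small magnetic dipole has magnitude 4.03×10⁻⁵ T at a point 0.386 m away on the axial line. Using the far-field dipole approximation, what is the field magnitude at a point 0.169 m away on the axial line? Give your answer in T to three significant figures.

B ≈ 4.80×10⁻⁴ T

Dipole fields scale as 1/r³ in the far field; the geometry is the same at both points.
B₂ = B₁ · (r₁/r₂)³ = 4.03×10⁻⁵ · (0.386/0.169)³.
(r₁/r₂)³ = (2.284)³ = 11.92.
B₂ ≈ 4.802×10⁻⁴ T.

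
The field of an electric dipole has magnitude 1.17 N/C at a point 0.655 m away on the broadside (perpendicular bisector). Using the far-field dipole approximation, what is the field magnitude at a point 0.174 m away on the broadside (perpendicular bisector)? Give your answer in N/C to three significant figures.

Dipole fields scale as 1/r³ in the far field; the geometry is the same at both points.
E₂ = E₁ · (r₁/r₂)³ = 1.17 · (0.655/0.174)³.
(r₁/r₂)³ = (3.764)³ = 53.34.
E₂ ≈ 62.41 N/C.

E ≈ 62.4 N/C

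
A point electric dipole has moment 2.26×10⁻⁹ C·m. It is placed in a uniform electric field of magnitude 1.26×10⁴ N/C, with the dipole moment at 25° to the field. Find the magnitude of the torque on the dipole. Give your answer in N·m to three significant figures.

Torque on an electric dipole: τ = pE sinθ.
τ = (2.26×10⁻⁹)(1.26×10⁴)·sin25° = 1.203×10⁻⁵ N·m.

τ ≈ 1.20×10⁻⁵ N·m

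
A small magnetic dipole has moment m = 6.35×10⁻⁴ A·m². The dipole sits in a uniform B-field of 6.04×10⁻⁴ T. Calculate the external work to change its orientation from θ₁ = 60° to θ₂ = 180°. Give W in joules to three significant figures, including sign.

W ≈ 5.75×10⁻⁷ J

W_ext = ΔU = −mB cosθ₂ + mB cosθ₁ = mB(cosθ₁ − cosθ₂).
W = (6.35×10⁻⁴)(6.04×10⁻⁴)·(cos60° − cos180°) = (3.835×10⁻⁷)·(+1.5000) = 5.753×10⁻⁷ J.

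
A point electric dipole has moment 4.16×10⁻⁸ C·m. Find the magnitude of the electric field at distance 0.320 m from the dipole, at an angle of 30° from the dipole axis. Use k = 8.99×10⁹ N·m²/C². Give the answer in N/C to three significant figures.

E ≈ 2.06×10⁴ N/C

At angle θ the dipole field magnitude is E = (kp/r³)·√(1 + 3cos²θ).
kp/r³ = (8.99×10⁹)(4.16×10⁻⁸) / (0.320)³ = 1.141×10⁴ N/C.
√(1 + 3cos²30°) = √(1 + 3·0.7500) = √3.2500 ≈ 1.8028.
E ≈ 1.141×10⁴ × 1.803 = 2.058×10⁴ N/C.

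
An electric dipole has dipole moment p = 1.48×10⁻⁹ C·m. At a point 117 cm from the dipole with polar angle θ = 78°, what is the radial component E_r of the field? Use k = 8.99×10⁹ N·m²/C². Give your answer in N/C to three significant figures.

E_r ≈ 3.45 N/C

For a dipole, E_r = (2kp cosθ)/r³.
kp/r³ = (8.99×10⁹)(1.48×10⁻⁹)/(1.17)³ = 8.307 N/C.
E_r = 2·8.307·cos78° = 3.454 N/C.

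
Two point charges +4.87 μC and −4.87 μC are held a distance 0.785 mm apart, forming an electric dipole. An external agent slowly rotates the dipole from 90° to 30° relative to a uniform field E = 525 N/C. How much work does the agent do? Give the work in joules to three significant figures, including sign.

W ≈ -1.74×10⁻⁶ J

Dipole moment p = qd = (4.87×10⁻⁶ C)(7.85×10⁻⁴ m) = 3.823×10⁻⁹ C·m.
W_ext = ΔU = U(θ₂) − U(θ₁) = −pE cosθ₂ − (−pE cosθ₁) = pE(cosθ₁ − cosθ₂).
W = (3.823×10⁻⁹)(525)·(cos90° − cos30°) = (2.007×10⁻⁶)·(-0.8660) = -1.738×10⁻⁶ J.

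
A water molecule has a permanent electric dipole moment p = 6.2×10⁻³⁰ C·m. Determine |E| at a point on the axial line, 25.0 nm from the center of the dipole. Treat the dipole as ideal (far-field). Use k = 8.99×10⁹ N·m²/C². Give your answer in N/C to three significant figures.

On the dipole axis E = 2kp/r³.
E = 2·(8.99×10⁹)(6.20×10⁻³⁰) / (2.50×10⁻⁸)³ = 7134 N/C.

E ≈ 7130 N/C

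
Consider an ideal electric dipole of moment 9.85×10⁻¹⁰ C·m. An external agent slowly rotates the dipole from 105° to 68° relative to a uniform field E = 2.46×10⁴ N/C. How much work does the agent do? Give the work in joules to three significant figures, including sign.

W ≈ -1.53×10⁻⁵ J

W_ext = ΔU = U(θ₂) − U(θ₁) = −pE cosθ₂ − (−pE cosθ₁) = pE(cosθ₁ − cosθ₂).
W = (9.85×10⁻¹⁰)(2.46×10⁴)·(cos105° − cos68°) = (2.423×10⁻⁵)·(-0.6334) = -1.535×10⁻⁵ J.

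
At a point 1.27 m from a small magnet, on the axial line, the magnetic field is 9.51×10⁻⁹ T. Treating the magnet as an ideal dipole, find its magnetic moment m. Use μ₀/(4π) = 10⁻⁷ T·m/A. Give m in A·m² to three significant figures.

m ≈ 0.0974 A·m²

On axis B = (μ₀/4π)·2m/r³, so m = Br³·4π/(μ₀·2).
m = (9.51×10⁻⁹)·(1.27)³ / (2·10⁻⁷) = 0.09740 A·m².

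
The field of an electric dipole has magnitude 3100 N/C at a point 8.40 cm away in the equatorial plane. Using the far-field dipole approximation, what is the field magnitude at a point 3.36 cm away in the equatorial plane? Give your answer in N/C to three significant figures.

E ≈ 4.84×10⁴ N/C

Dipole fields scale as 1/r³ in the far field; the geometry is the same at both points.
E₂ = E₁ · (r₁/r₂)³ = 3100 · (8.40/3.36)³.
(r₁/r₂)³ = (2.5)³ = 15.63.
E₂ ≈ 4.844×10⁴ N/C.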